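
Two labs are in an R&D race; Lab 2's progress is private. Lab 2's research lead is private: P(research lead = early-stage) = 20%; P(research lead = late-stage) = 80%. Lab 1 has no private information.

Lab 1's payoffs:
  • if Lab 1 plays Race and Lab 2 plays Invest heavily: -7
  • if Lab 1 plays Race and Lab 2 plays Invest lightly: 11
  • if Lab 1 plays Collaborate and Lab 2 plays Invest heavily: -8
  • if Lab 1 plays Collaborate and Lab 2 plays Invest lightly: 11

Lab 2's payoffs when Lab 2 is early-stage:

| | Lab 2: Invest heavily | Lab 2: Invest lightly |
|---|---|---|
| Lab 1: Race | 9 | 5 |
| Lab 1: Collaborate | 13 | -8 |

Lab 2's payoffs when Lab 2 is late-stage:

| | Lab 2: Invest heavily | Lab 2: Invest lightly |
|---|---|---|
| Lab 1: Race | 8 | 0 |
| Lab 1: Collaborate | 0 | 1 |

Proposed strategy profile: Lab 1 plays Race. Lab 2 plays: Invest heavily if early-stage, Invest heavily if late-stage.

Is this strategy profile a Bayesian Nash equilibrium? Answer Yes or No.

Yes

A profile is a BNE iff every type of every player is best-responding given beliefs about the other side.
Lab 1 plays Race: E[Race] = 0.2·(-7) + 0.8·(-7) = -7; E[Collaborate] = -8. Best-responding. ✓
Lab 2 (research lead early-stage), facing Race: Invest heavily gives 9, Invest lightly gives 5. Proposed Invest heavily is best. ✓
Lab 2 (research lead late-stage), facing Race: Invest heavily gives 8, Invest lightly gives 0. Proposed Invest heavily is best. ✓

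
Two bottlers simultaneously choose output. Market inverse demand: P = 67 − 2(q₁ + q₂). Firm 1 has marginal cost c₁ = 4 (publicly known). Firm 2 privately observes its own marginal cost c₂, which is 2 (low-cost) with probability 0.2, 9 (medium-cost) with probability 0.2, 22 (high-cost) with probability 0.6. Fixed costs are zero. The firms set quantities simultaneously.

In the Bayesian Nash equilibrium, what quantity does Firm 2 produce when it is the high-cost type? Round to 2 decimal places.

5.05

Type-c best response for Firm 2: q₂(c) = (67 − c)/4 − q₁/2.
Firm 1 maximizes expected profit; its first-order condition is 67 − 4q₁ − 2E[q₂] − 4 = 0.
Substituting E[q₂] and solving: E[c₂] = 15.4, so q₁ = (67 − 2·4 + 15.4)/6 = 12.4.
q₂(high-cost) = (67 − 22 − 2·12.4)/4 = 5.05.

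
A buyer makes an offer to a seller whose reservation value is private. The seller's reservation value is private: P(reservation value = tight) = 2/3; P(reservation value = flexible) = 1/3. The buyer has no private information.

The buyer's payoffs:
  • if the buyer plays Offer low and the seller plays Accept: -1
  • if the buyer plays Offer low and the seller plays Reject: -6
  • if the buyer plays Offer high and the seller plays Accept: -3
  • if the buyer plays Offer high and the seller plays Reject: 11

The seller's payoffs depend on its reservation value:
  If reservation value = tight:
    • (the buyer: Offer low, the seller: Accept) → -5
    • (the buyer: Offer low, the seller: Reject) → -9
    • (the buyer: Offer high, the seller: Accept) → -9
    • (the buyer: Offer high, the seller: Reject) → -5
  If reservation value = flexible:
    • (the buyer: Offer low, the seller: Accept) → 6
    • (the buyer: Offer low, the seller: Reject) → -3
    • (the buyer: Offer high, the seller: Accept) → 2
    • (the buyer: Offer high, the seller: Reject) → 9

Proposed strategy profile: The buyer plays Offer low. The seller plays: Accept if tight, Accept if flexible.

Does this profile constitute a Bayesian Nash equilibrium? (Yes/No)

Yes

A profile is a BNE iff every type of every player is best-responding given beliefs about the other side.
The buyer plays Offer low: E[Offer low] = 2/3·(-1) + 1/3·(-1) = -1; E[Offer high] = -3. Best-responding. ✓
The seller (reservation value tight), facing Offer low: Accept gives -5, Reject gives -9. Proposed Accept is best. ✓
The seller (reservation value flexible), facing Offer low: Accept gives 6, Reject gives -3. Proposed Accept is best. ✓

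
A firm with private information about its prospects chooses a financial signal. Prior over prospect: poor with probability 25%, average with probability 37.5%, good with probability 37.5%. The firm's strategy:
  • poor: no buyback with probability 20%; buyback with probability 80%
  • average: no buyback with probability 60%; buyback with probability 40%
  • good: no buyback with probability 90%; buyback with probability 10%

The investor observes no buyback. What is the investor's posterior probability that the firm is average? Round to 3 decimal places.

0.367

P(no buyback) = 0.25·0.2 + 0.375·0.6 + 0.375·0.9 = 0.6125
P(average | no buyback) = (0.375·0.6) / 0.6125 = 0.225 / 0.6125 = 0.367347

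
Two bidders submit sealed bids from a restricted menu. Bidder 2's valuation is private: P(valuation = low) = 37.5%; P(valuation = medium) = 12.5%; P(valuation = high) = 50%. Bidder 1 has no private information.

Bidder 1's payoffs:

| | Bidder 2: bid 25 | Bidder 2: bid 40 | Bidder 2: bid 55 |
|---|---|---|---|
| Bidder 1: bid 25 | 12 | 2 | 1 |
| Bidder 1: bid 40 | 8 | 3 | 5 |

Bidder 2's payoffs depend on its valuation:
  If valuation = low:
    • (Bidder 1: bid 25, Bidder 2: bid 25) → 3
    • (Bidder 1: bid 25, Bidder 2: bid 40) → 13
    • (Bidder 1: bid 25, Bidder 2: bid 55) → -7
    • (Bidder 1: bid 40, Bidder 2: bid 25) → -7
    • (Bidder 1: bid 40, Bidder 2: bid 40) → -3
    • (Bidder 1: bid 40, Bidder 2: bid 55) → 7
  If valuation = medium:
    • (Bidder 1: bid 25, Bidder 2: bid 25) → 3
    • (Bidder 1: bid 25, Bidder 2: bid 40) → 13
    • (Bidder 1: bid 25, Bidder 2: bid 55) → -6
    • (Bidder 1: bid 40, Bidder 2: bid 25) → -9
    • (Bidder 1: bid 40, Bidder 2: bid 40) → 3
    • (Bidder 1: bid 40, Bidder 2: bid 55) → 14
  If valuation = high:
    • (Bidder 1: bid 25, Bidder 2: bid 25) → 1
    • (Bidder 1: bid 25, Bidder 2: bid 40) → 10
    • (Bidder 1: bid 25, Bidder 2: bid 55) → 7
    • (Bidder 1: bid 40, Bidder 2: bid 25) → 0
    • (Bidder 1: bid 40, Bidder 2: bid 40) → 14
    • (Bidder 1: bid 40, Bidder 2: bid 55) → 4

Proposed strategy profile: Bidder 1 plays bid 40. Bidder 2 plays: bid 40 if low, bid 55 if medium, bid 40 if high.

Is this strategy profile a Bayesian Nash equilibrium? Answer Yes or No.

No

A profile is a BNE iff every type of every player is best-responding given beliefs about the other side.
Bidder 1 plays bid 40: E[bid 40] = 0.375·(3) + 0.125·(5) + 0.5·(3) = 3.25; E[bid 25] = 1.875. Best-responding. ✓
Bidder 2 (valuation low), facing bid 40: bid 25 gives -7, bid 40 gives -3, bid 55 gives 7. Proposed bid 40 is not best — profitable deviation exists. ✗
Bidder 2 (valuation medium), facing bid 40: bid 25 gives -9, bid 40 gives 3, bid 55 gives 14. Proposed bid 55 is best. ✓
Bidder 2 (valuation high), facing bid 40: bid 25 gives 0, bid 40 gives 14, bid 55 gives 4. Proposed bid 40 is best. ✓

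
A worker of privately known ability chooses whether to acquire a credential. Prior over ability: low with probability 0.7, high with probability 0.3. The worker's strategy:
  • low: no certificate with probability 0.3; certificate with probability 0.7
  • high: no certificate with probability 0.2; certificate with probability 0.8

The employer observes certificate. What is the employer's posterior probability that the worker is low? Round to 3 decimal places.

Apply Bayes' rule using the sender's strategy as the likelihood.
P(certificate) = 0.7·0.7 + 0.3·0.8 = 0.73
P(low | certificate) = (0.7·0.7) / 0.73 = 0.49 / 0.73 = 0.671233

0.671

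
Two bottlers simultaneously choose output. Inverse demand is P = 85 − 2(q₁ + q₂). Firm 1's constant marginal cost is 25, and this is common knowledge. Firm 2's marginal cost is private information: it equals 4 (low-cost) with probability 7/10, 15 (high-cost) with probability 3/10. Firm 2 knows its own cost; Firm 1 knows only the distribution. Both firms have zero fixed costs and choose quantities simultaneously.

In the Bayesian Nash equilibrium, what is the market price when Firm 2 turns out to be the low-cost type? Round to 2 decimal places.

Type-c best response for Firm 2: q₂(c) = (85 − c)/4 − q₁/2.
Firm 1 maximizes expected profit; its first-order condition is 85 − 4q₁ − 2E[q₂] − 25 = 0.
Substituting E[q₂] and solving: E[c₂] = 7.3, so q₁ = (85 − 2·25 + 7.3)/6 = 7.05.
q₂(low-cost) = 16.725, so P = 85 − 2·(7.05 + 16.725) = 37.45.

37.45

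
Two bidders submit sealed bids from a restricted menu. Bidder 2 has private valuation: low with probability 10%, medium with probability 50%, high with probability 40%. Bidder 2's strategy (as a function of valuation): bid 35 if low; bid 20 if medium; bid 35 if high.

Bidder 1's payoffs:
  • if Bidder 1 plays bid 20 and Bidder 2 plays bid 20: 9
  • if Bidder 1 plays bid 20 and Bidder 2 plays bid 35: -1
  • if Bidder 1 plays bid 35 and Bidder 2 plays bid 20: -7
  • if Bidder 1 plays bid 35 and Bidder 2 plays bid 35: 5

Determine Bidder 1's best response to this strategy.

bid 20

Compute Bidder 1's expected payoff for each action, taking the expectation over Bidder 2's type.
E[bid 20] = 0.1·(-1) + 0.5·(9) + 0.4·(-1) = 4
E[bid 35] = 0.1·(5) + 0.5·(-7) + 0.4·(5) = -1
Best response: bid 20 (4 is the largest).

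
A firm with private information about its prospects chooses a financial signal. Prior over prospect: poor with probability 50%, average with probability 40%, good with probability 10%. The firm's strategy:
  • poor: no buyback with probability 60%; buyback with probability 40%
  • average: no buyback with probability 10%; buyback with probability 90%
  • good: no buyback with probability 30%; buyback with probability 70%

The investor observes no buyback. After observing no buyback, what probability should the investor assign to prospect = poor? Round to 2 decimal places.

P(no buyback) = 0.5·0.6 + 0.4·0.1 + 0.1·0.3 = 0.37
P(poor | no buyback) = (0.5·0.6) / 0.37 = 0.3 / 0.37 = 0.810811

0.81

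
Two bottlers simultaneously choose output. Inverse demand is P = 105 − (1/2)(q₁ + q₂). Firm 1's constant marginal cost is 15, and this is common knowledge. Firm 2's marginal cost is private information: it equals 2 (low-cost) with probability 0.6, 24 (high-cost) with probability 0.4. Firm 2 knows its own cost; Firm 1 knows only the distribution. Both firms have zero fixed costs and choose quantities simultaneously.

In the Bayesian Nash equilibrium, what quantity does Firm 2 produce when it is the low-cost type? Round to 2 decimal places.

74.40

Firm 2 with cost c maximizes (105 − (1/2)(q₁+q₂) − c)·q₂, giving q₂(c) = (105 − c − (1/2)q₁).
E[c₂] = 0.6·2 + 0.4·24 = 10.8
Firm 1's FOC against E[q₂] yields q₁ = (105 − 2·15 + E[c₂])/(3/2) = (105 − 30 + 10.8)/(3/2) = 57.2.
q₂(low-cost) = (105 − 2 − (1/2)·57.2) = 74.4.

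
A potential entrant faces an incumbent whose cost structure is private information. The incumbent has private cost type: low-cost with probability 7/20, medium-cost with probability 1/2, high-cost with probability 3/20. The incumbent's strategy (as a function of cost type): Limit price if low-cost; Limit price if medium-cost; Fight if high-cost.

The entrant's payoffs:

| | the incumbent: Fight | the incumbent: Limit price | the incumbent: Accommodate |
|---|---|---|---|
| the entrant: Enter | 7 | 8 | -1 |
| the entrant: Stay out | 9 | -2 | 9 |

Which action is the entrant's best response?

Compute the entrant's expected payoff for each action, taking the expectation over the incumbent's type.
E[Enter] = 7/20·(8) + 1/2·(8) + 3/20·(7) = 157/20
E[Stay out] = 7/20·(-2) + 1/2·(-2) + 3/20·(9) = -7/20
Best response: Enter (157/20 is the largest).

Enter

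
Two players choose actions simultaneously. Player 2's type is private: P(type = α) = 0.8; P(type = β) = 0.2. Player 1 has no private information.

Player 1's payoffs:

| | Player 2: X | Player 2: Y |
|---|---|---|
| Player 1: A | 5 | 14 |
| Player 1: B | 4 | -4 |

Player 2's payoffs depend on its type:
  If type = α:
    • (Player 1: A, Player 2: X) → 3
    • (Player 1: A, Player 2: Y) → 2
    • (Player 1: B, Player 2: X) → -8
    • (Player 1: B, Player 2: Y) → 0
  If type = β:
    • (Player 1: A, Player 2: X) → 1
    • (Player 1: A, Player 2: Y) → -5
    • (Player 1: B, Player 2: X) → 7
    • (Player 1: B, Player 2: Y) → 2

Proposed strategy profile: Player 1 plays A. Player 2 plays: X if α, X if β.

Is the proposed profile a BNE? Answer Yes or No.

A profile is a BNE iff every type of every player is best-responding given beliefs about the other side.
Player 1 plays A: E[A] = 0.8·(5) + 0.2·(5) = 5; E[B] = 4. Best-responding. ✓
Player 2 (type α), facing A: X gives 3, Y gives 2. Proposed X is best. ✓
Player 2 (type β), facing A: X gives 1, Y gives -5. Proposed X is best. ✓

Yes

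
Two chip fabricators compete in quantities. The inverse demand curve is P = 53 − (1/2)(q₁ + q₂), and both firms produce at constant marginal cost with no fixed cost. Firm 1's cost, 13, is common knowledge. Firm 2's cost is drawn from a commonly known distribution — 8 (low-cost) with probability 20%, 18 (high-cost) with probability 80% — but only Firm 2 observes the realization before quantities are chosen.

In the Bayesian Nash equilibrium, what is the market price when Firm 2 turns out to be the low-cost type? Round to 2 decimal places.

Type-c best response for Firm 2: q₂(c) = (53 − c) − q₁/2.
Firm 1 maximizes expected profit; its first-order condition is 53 − q₁ − (1/2)E[q₂] − 13 = 0.
Substituting E[q₂] and solving: E[c₂] = 16, so q₁ = (53 − 2·13 + 16)/(3/2) = 28.6667.
q₂(low-cost) = 30.6667, so P = 53 − (1/2)·(28.6667 + 30.6667) = 23.3333.

23.33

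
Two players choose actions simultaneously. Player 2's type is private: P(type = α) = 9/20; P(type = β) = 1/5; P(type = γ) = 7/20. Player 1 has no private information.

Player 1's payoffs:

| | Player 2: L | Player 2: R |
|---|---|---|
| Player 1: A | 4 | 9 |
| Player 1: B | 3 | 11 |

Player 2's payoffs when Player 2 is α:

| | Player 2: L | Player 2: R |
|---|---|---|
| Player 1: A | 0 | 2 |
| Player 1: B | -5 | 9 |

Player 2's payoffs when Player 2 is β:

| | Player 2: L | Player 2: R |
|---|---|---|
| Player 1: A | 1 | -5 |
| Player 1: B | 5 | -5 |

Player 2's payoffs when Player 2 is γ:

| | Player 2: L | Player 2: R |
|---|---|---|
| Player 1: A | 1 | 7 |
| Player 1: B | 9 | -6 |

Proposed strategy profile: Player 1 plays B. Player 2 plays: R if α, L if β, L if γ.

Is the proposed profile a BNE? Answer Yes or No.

Player 1 plays B: E[B] = 9/20·(11) + 1/5·(3) + 7/20·(3) = 33/5; E[A] = 25/4. Best-responding. ✓
Player 2 (type α), facing B: L gives -5, R gives 9. Proposed R is best. ✓
Player 2 (type β), facing B: L gives 5, R gives -5. Proposed L is best. ✓
Player 2 (type γ), facing B: L gives 9, R gives -6. Proposed L is best. ✓

Yes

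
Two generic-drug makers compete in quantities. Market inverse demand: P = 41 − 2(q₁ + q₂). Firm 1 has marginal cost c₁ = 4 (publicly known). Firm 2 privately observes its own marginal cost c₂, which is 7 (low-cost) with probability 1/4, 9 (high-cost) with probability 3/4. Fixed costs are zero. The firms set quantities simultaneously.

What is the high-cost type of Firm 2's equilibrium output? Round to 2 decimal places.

4.54

Type-c best response for Firm 2: q₂(c) = (41 − c)/4 − q₁/2.
Firm 1 maximizes expected profit; its first-order condition is 41 − 4q₁ − 2E[q₂] − 4 = 0.
Substituting E[q₂] and solving: E[c₂] = 8.5, so q₁ = (41 − 2·4 + 8.5)/6 = 6.91667.
q₂(high-cost) = (41 − 9 − 2·6.91667)/4 = 4.54167.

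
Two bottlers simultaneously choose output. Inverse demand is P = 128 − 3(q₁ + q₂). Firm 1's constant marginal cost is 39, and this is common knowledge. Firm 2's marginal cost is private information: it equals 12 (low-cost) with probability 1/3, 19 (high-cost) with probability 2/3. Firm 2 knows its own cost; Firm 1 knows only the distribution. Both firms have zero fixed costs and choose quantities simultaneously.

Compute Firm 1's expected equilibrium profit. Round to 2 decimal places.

164.61

Type-c best response for Firm 2: q₂(c) = (128 − c)/6 − q₁/2.
Firm 1 maximizes expected profit; its first-order condition is 128 − 6q₁ − 3E[q₂] − 39 = 0.
Substituting E[q₂] and solving: E[c₂] = 16.6667, so q₁ = (128 − 2·39 + 16.6667)/9 = 7.40741.
E[P] = 128 − 3·(q₁ + E[q₂]) = 61.2222; Firm 1's expected profit = (E[P] − 39)·q₁ = (61.2222 − 39)·7.40741 = 164.609.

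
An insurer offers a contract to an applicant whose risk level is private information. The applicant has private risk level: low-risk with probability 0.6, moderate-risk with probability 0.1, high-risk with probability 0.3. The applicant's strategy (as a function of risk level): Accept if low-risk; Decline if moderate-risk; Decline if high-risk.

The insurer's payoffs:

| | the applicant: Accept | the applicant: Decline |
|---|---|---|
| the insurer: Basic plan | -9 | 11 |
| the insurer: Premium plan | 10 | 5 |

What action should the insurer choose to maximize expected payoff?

Premium plan

E[Basic plan] = 0.6·(-9) + 0.1·(11) + 0.3·(11) = -1
E[Premium plan] = 0.6·(10) + 0.1·(5) + 0.3·(5) = 8
Best response: Premium plan (8 is the largest).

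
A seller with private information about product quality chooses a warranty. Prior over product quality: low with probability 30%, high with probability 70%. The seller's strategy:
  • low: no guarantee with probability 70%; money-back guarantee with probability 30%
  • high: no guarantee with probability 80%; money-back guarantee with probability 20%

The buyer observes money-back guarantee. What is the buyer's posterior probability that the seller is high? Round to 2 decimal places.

0.61

P(money-back guarantee) = 0.3·0.3 + 0.7·0.2 = 0.23
P(high | money-back guarantee) = (0.7·0.2) / 0.23 = 0.14 / 0.23 = 0.608696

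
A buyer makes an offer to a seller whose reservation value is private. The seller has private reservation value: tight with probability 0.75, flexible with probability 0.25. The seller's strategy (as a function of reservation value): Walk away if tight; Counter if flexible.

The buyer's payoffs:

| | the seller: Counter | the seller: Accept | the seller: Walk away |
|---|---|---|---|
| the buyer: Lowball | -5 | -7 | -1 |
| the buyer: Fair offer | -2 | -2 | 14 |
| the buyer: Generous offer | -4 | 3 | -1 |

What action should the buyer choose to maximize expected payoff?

E[Lowball] = 0.75·(-1) + 0.25·(-5) = -2
E[Fair offer] = 0.75·(14) + 0.25·(-2) = 10
E[Generous offer] = 0.75·(-1) + 0.25·(-4) = -1.75
Best response: Fair offer (10 is the largest).

Fair offer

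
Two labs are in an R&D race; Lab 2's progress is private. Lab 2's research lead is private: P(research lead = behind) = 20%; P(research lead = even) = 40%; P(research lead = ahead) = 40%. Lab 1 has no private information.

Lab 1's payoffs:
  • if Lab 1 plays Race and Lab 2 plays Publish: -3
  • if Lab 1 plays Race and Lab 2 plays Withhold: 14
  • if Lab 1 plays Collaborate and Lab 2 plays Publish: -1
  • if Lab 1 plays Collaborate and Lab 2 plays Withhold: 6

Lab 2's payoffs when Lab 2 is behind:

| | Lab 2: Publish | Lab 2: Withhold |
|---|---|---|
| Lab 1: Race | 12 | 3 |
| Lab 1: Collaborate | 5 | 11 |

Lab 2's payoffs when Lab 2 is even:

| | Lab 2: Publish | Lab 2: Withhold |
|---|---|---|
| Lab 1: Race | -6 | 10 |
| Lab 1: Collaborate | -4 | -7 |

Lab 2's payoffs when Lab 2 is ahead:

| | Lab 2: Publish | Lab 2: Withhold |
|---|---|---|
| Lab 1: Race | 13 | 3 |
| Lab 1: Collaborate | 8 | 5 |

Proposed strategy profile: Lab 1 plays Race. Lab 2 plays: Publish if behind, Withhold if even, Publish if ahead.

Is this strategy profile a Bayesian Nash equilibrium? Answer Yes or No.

Yes

Lab 1 plays Race: E[Race] = 0.2·(-3) + 0.4·(14) + 0.4·(-3) = 3.8; E[Collaborate] = 1.8. Best-responding. ✓
Lab 2 (research lead behind), facing Race: Publish gives 12, Withhold gives 3. Proposed Publish is best. ✓
Lab 2 (research lead even), facing Race: Publish gives -6, Withhold gives 10. Proposed Withhold is best. ✓
Lab 2 (research lead ahead), facing Race: Publish gives 13, Withhold gives 3. Proposed Publish is best. ✓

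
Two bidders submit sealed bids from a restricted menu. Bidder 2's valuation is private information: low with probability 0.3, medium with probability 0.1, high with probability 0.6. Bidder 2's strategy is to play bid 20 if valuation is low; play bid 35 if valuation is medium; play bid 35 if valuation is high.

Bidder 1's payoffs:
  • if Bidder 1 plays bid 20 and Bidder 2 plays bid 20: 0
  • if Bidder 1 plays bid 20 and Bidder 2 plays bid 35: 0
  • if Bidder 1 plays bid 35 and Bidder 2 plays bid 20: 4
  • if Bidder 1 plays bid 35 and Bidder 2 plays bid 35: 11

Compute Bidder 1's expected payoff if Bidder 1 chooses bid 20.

E[bid 20] = 0.3·0 + 0.1·0 + 0.6·0 = 0 + 0 + 0 = 0

0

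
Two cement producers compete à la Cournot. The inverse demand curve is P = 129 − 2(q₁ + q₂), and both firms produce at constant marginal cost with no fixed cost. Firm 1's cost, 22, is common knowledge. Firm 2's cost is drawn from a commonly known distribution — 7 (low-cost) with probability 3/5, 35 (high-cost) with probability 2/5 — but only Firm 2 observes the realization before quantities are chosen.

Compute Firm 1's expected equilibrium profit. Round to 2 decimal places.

591.68

Firm 2 with cost c maximizes (129 − 2(q₁+q₂) − c)·q₂, giving q₂(c) = (129 − c − 2q₁)/4.
E[c₂] = 3/5·7 + 2/5·35 = 18.2
Firm 1's FOC against E[q₂] yields q₁ = (129 − 2·22 + E[c₂])/6 = (129 − 44 + 18.2)/6 = 17.2.
E[P] = 129 − 2·(q₁ + E[q₂]) = 56.4; Firm 1's expected profit = (E[P] − 22)·q₁ = (56.4 − 22)·17.2 = 591.68.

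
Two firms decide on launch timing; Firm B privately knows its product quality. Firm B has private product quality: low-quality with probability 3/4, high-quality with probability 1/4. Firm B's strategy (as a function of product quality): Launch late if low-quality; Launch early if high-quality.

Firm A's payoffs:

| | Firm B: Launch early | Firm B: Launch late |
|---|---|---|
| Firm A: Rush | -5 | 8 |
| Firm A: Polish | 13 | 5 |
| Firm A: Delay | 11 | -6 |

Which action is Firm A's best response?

E[Rush] = 3/4·(8) + 1/4·(-5) = 19/4
E[Polish] = 3/4·(5) + 1/4·(13) = 7
E[Delay] = 3/4·(-6) + 1/4·(11) = -7/4
Best response: Polish (7 is the largest).

Polish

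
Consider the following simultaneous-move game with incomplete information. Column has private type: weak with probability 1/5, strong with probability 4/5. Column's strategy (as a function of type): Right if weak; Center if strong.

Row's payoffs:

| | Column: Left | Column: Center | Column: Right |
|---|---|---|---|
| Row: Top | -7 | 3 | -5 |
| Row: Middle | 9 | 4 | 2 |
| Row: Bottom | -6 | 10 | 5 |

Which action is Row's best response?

E[Top] = 1/5·(-5) + 4/5·(3) = 7/5
E[Middle] = 1/5·(2) + 4/5·(4) = 18/5
E[Bottom] = 1/5·(5) + 4/5·(10) = 9
Best response: Bottom (9 is the largest).

Bottom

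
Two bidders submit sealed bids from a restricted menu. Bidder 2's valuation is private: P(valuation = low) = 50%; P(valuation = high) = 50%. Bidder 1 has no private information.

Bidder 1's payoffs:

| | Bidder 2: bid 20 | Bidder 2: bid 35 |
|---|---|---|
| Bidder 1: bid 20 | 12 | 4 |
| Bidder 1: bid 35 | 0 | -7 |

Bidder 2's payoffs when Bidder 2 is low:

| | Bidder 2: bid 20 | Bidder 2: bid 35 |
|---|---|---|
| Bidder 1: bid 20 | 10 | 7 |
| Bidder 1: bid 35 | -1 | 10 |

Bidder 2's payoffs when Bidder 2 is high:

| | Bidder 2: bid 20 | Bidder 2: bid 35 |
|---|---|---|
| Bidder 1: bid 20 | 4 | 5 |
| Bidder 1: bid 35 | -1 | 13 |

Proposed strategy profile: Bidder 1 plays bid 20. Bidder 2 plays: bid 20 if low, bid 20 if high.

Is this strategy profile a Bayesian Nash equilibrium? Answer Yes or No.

Bidder 1 plays bid 20: E[bid 20] = 0.5·(12) + 0.5·(12) = 12; E[bid 35] = 0. Best-responding. ✓
Bidder 2 (valuation low), facing bid 20: bid 20 gives 10, bid 35 gives 7. Proposed bid 20 is best. ✓
Bidder 2 (valuation high), facing bid 20: bid 20 gives 4, bid 35 gives 5. Proposed bid 20 is not best — profitable deviation exists. ✗

No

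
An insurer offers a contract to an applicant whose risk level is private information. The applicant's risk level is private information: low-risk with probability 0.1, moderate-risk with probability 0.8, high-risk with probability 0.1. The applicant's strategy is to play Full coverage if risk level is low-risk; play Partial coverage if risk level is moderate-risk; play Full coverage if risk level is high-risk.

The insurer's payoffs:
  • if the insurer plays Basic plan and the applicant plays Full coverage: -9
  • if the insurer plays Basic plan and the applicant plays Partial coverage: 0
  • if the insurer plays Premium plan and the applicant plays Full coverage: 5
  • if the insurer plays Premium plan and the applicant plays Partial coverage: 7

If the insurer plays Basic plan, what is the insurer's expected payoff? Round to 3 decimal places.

E[Basic plan] = 0.1·(-9) + 0.8·0 + 0.1·(-9) = (-0.9) + 0 + (-0.9) = -1.8

-1.800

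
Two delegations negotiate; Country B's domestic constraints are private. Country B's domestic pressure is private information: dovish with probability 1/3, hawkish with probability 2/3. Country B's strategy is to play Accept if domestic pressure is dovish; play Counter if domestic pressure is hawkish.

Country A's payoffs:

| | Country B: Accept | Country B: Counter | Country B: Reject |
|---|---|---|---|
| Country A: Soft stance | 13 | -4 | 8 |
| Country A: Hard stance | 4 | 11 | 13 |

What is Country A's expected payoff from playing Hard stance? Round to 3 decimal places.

8.667

Take the expectation over Country B's domestic pressure, weighting each type's action by its prior probability.
E[Hard stance] = 1/3·4 + 2/3·11 = 4/3 + 22/3 = 26/3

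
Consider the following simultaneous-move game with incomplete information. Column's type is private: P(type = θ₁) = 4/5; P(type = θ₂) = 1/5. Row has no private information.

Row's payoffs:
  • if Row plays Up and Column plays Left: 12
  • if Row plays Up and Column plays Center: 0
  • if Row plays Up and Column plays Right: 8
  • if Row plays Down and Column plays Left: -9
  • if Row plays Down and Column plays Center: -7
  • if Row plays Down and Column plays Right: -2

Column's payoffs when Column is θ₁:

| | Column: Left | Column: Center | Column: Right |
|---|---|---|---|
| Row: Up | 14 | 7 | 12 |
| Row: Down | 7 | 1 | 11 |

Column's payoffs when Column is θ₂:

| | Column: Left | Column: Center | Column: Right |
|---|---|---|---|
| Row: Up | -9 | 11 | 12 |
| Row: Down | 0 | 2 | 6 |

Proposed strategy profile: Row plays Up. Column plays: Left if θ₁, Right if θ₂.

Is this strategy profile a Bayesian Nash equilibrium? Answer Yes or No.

Yes

Row plays Up: E[Up] = 4/5·(12) + 1/5·(8) = 56/5; E[Down] = -38/5. Best-responding. ✓
Column (type θ₁), facing Up: Left gives 14, Center gives 7, Right gives 12. Proposed Left is best. ✓
Column (type θ₂), facing Up: Left gives -9, Center gives 11, Right gives 12. Proposed Right is best. ✓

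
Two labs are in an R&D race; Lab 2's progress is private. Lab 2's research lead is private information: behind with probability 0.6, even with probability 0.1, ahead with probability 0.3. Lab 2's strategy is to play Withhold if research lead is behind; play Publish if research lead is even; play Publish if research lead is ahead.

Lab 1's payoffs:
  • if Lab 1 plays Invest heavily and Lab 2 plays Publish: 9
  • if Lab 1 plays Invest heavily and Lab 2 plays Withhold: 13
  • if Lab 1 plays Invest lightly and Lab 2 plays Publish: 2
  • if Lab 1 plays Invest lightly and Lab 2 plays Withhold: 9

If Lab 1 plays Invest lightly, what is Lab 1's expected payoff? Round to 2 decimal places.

Take the expectation over Lab 2's research lead, weighting each type's action by its prior probability.
E[Invest lightly] = 0.6·9 + 0.1·2 + 0.3·2 = 5.4 + 0.2 + 0.6 = 6.2

6.20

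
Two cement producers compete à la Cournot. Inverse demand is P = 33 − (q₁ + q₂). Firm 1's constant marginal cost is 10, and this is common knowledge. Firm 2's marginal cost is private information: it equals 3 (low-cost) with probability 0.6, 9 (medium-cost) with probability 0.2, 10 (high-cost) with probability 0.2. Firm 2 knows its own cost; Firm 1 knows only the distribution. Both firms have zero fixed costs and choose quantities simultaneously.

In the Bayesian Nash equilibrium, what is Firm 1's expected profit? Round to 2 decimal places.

38.44

Firm 2 with cost c maximizes (33 − (q₁+q₂) − c)·q₂, giving q₂(c) = (33 − c − q₁)/2.
E[c₂] = 0.6·3 + 0.2·9 + 0.2·10 = 5.6
Firm 1's FOC against E[q₂] yields q₁ = (33 − 2·10 + E[c₂])/3 = (33 − 20 + 5.6)/3 = 6.2.
E[P] = 33 − (q₁ + E[q₂]) = 16.2; Firm 1's expected profit = (E[P] − 10)·q₁ = (16.2 − 10)·6.2 = 38.44.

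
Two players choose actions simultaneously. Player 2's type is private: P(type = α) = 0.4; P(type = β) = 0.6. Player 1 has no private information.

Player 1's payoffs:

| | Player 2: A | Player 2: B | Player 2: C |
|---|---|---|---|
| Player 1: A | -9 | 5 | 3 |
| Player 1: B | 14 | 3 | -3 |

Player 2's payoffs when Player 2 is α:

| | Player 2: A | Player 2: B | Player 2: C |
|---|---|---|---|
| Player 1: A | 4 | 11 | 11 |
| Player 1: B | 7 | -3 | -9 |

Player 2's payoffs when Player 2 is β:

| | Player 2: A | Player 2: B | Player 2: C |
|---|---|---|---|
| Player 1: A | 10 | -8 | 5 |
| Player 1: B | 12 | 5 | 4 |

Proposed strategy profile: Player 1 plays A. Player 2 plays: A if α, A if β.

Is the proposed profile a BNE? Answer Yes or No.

Player 1 plays A: E[A] = 0.4·(-9) + 0.6·(-9) = -9; E[B] = 14. Not best-responding. ✗
Player 2 (type α), facing A: A gives 4, B gives 11, C gives 11. Proposed A is not best — profitable deviation exists. ✗
Player 2 (type β), facing A: A gives 10, B gives -8, C gives 5. Proposed A is best. ✓

No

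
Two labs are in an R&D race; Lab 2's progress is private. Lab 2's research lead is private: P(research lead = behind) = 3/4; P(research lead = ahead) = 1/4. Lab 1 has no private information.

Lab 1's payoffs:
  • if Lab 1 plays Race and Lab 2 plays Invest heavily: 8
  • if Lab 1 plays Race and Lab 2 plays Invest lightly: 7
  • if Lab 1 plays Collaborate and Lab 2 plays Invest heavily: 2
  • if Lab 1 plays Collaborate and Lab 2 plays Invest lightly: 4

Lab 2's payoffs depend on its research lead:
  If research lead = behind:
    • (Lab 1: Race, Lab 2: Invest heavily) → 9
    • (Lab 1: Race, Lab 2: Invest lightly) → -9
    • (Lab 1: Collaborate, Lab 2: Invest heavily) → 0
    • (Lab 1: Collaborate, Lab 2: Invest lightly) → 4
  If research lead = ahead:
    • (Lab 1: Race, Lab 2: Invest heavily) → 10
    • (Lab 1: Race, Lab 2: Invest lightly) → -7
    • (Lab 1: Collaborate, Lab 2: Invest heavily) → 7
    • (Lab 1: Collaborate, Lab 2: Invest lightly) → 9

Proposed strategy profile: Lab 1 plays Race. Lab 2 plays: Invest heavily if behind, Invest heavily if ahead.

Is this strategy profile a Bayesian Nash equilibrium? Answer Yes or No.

A profile is a BNE iff every type of every player is best-responding given beliefs about the other side.
Lab 1 plays Race: E[Race] = 3/4·(8) + 1/4·(8) = 8; E[Collaborate] = 2. Best-responding. ✓
Lab 2 (research lead behind), facing Race: Invest heavily gives 9, Invest lightly gives -9. Proposed Invest heavily is best. ✓
Lab 2 (research lead ahead), facing Race: Invest heavily gives 10, Invest lightly gives -7. Proposed Invest heavily is best. ✓

Yes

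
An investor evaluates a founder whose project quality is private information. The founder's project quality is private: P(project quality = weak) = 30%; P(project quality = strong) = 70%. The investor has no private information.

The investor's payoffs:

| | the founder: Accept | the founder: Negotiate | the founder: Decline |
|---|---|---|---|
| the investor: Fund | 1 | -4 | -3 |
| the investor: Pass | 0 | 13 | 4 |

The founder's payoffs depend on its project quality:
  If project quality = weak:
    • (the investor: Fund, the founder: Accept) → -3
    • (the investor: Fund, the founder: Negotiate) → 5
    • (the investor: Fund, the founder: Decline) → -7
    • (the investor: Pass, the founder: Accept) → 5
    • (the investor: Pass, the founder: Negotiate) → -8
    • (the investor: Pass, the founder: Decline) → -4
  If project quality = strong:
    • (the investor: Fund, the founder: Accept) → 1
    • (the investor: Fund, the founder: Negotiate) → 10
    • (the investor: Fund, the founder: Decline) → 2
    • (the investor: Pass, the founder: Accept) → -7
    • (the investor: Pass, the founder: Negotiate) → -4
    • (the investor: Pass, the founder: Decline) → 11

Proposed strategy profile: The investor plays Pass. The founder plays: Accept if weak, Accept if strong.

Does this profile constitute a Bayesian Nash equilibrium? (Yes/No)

No

The investor plays Pass: E[Pass] = 0.3·(0) + 0.7·(0) = 0; E[Fund] = 1. Not best-responding. ✗
The founder (project quality weak), facing Pass: Accept gives 5, Negotiate gives -8, Decline gives -4. Proposed Accept is best. ✓
The founder (project quality strong), facing Pass: Accept gives -7, Negotiate gives -4, Decline gives 11. Proposed Accept is not best — profitable deviation exists. ✗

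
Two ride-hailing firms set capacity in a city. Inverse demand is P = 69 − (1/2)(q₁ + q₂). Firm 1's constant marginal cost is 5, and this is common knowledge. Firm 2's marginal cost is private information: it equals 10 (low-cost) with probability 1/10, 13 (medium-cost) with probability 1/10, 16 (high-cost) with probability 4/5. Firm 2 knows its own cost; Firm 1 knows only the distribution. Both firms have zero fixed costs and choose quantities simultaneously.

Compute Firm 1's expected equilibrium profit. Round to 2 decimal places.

1220.18

Type-c best response for Firm 2: q₂(c) = (69 − c) − q₁/2.
Firm 1 maximizes expected profit; its first-order condition is 69 − q₁ − (1/2)E[q₂] − 5 = 0.
Substituting E[q₂] and solving: E[c₂] = 15.1, so q₁ = (69 − 2·5 + 15.1)/(3/2) = 49.4.
E[P] = 69 − (1/2)·(q₁ + E[q₂]) = 29.7; Firm 1's expected profit = (E[P] − 5)·q₁ = (29.7 − 5)·49.4 = 1220.18.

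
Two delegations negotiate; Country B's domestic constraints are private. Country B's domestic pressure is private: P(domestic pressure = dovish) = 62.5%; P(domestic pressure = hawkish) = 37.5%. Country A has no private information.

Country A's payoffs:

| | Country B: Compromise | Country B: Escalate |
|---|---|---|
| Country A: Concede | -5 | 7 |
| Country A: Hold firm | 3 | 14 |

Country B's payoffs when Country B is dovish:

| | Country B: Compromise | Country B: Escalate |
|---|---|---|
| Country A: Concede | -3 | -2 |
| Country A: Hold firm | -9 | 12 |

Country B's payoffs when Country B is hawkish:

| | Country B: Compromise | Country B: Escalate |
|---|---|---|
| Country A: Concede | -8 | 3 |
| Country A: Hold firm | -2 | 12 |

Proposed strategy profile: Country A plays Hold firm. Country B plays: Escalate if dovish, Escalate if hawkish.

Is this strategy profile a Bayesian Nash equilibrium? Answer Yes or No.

A profile is a BNE iff every type of every player is best-responding given beliefs about the other side.
Country A plays Hold firm: E[Hold firm] = 0.625·(14) + 0.375·(14) = 14; E[Concede] = 7. Best-responding. ✓
Country B (domestic pressure dovish), facing Hold firm: Compromise gives -9, Escalate gives 12. Proposed Escalate is best. ✓
Country B (domestic pressure hawkish), facing Hold firm: Compromise gives -2, Escalate gives 12. Proposed Escalate is best. ✓

Yes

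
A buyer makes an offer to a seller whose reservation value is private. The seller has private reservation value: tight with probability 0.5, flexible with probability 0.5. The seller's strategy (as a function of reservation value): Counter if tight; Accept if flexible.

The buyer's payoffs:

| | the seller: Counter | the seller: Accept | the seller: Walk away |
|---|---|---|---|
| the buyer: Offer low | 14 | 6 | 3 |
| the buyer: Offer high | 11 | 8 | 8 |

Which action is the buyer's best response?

Offer low

Compute the buyer's expected payoff for each action, taking the expectation over the seller's type.
E[Offer low] = 0.5·(14) + 0.5·(6) = 10
E[Offer high] = 0.5·(11) + 0.5·(8) = 9.5
Best response: Offer low (10 is the largest).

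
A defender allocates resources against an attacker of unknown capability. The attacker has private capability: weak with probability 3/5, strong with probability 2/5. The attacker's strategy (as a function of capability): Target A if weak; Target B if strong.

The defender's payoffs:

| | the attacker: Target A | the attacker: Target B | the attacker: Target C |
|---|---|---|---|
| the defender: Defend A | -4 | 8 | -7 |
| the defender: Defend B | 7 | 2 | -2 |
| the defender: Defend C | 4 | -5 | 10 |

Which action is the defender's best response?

Defend B

E[Defend A] = 3/5·(-4) + 2/5·(8) = 4/5
E[Defend B] = 3/5·(7) + 2/5·(2) = 5
E[Defend C] = 3/5·(4) + 2/5·(-5) = 2/5
Best response: Defend B (5 is the largest).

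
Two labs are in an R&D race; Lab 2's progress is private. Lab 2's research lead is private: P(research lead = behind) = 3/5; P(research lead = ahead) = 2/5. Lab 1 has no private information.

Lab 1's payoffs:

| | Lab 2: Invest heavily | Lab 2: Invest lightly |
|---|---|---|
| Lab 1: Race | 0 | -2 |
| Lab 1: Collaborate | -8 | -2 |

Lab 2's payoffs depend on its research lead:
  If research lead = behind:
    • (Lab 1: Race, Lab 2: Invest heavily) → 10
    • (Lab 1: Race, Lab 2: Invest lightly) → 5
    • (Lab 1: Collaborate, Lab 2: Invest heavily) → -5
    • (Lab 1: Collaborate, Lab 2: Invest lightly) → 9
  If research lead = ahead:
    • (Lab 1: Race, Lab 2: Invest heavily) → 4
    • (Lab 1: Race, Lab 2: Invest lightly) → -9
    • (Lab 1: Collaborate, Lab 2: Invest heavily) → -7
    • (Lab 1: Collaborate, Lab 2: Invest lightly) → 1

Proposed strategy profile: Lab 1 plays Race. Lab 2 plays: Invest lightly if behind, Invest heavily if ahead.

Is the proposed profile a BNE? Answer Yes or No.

No

Lab 1 plays Race: E[Race] = 3/5·(-2) + 2/5·(0) = -6/5; E[Collaborate] = -22/5. Best-responding. ✓
Lab 2 (research lead behind), facing Race: Invest heavily gives 10, Invest lightly gives 5. Proposed Invest lightly is not best — profitable deviation exists. ✗
Lab 2 (research lead ahead), facing Race: Invest heavily gives 4, Invest lightly gives -9. Proposed Invest heavily is best. ✓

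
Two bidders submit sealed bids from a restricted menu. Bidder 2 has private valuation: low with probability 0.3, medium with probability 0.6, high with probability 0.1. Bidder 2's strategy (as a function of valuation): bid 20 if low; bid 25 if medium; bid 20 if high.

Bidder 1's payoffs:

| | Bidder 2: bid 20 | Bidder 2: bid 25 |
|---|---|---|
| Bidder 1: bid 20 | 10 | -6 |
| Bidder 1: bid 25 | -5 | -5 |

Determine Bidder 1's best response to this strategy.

E[bid 20] = 0.3·(10) + 0.6·(-6) + 0.1·(10) = 0.4
E[bid 25] = 0.3·(-5) + 0.6·(-5) + 0.1·(-5) = -5
Best response: bid 20 (0.4 is the largest).

bid 20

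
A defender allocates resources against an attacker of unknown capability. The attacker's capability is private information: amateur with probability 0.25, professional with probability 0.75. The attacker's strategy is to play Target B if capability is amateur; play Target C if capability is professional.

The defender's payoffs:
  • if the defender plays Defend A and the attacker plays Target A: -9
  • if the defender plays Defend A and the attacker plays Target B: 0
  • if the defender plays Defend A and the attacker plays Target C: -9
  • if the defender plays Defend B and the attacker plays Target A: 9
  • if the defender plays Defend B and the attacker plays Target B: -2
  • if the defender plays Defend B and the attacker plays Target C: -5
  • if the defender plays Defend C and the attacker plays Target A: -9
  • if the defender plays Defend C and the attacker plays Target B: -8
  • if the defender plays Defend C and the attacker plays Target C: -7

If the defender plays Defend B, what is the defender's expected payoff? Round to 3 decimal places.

Take the expectation over the attacker's capability, weighting each type's action by its prior probability.
E[Defend B] = 0.25·(-2) + 0.75·(-5) = (-0.5) + (-3.75) = -4.25

-4.250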